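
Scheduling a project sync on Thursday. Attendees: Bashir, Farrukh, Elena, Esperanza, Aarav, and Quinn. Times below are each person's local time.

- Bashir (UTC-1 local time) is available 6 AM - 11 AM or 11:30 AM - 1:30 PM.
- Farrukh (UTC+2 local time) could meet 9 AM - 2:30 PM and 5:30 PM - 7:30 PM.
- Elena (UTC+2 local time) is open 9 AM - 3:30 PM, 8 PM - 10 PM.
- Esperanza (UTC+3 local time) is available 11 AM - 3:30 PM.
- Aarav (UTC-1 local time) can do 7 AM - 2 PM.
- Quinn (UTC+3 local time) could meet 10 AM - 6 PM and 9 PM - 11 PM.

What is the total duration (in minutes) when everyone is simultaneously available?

240

Bashir in UTC: 07:00-12:00, 12:30-14:30 (add 1h to convert from UTC-1).
Farrukh in UTC: 07:00-12:30, 15:30-17:30 (subtract 2h to convert from UTC+2).
Elena in UTC: 07:00-13:30, 18:00-20:00 (subtract 2h to convert from UTC+2).
Esperanza in UTC: 08:00-12:30 (subtract 3h to convert from UTC+3).
Aarav in UTC: 08:00-15:00 (add 1h to convert from UTC-1).
Quinn in UTC: 07:00-15:00, 18:00-20:00 (subtract 3h to convert from UTC+3).
Bashir ∩ Farrukh: 07:00-12:00.
Bashir ∩ Farrukh ∩ Elena: 07:00-12:00.
Bashir ∩ Farrukh ∩ Elena ∩ Esperanza: 08:00-12:00.
Bashir ∩ Farrukh ∩ Elena ∩ Esperanza ∩ Aarav: 08:00-12:00.
Bashir ∩ Farrukh ∩ Elena ∩ Esperanza ∩ Aarav ∩ Quinn: 08:00-12:00.
So the common availability across everyone is 08:00-12:00.
That's a single block of 240 minutes.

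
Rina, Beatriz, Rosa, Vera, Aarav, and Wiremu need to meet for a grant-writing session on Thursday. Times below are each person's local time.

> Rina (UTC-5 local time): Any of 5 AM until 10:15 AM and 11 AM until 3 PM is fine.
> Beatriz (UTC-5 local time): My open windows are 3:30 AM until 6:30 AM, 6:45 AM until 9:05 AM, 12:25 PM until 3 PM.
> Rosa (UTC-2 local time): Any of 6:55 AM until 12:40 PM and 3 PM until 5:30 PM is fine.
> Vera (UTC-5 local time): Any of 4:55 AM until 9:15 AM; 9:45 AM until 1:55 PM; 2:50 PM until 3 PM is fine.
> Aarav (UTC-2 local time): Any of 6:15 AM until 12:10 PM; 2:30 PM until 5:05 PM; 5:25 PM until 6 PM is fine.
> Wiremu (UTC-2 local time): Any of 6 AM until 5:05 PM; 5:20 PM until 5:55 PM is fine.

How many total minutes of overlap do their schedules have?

320

Rina in UTC: 10:00-15:15, 16:00-20:00 (add 5h to convert from UTC-5).
Beatriz in UTC: 08:30-11:30, 11:45-14:05, 17:25-20:00 (add 5h to convert from UTC-5).
Rosa in UTC: 08:55-14:40, 17:00-19:30 (add 2h to convert from UTC-2).
Vera in UTC: 09:55-14:15, 14:45-18:55, 19:50-20:00 (add 5h to convert from UTC-5).
Aarav in UTC: 08:15-14:10, 16:30-19:05, 19:25-20:00 (add 2h to convert from UTC-2).
Wiremu in UTC: 08:00-19:05, 19:20-19:55 (add 2h to convert from UTC-2).
Rina ∩ Beatriz: 10:00-11:30, 11:45-14:05, 17:25-20:00.
Rina ∩ Beatriz ∩ Rosa: 10:00-11:30, 11:45-14:05, 17:25-19:30.
Rina ∩ Beatriz ∩ Rosa ∩ Vera: 10:00-11:30, 11:45-14:05, 17:25-18:55.
Rina ∩ Beatriz ∩ Rosa ∩ Vera ∩ Aarav: 10:00-11:30, 11:45-14:05, 17:25-18:55.
Rina ∩ Beatriz ∩ Rosa ∩ Vera ∩ Aarav ∩ Wiremu: 10:00-11:30, 11:45-14:05, 17:25-18:55.
Summing the common windows: 90 + 140 + 90 = 320 minutes.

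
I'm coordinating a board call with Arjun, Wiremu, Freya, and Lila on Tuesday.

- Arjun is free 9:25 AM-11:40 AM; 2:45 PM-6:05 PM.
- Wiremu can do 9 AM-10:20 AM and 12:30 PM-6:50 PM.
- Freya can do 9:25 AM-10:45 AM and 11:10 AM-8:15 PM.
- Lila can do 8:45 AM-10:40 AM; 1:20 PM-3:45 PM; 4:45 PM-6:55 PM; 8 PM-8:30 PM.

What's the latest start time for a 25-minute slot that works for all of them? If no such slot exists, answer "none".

Arjun ∩ Wiremu: 09:25-10:20, 14:45-18:05.
Arjun ∩ Wiremu ∩ Freya: 09:25-10:20, 14:45-18:05.
Arjun ∩ Wiremu ∩ Freya ∩ Lila: 09:25-10:20, 14:45-15:45, 16:45-18:05.
The last common window of at least 25 minutes is 16:45-18:05; a 25-minute meeting can start as late as 17:40 and still end by 18:05.

17:40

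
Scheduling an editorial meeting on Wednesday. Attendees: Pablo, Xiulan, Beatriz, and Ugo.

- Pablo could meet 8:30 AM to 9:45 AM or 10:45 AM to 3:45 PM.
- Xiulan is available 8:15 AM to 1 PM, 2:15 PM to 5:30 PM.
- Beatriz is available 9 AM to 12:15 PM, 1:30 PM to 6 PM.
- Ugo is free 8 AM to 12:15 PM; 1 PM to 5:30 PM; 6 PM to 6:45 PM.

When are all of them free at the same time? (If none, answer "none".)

09:00-09:45, 10:45-12:15, 14:15-15:45

Pablo ∩ Xiulan: 08:30-09:45, 10:45-13:00, 14:15-15:45.
Pablo ∩ Xiulan ∩ Beatriz: 09:00-09:45, 10:45-12:15, 14:15-15:45.
Pablo ∩ Xiulan ∩ Beatriz ∩ Ugo: 09:00-09:45, 10:45-12:15, 14:15-15:45.
So the common availability across everyone is 09:00-09:45, 10:45-12:15, 14:15-15:45.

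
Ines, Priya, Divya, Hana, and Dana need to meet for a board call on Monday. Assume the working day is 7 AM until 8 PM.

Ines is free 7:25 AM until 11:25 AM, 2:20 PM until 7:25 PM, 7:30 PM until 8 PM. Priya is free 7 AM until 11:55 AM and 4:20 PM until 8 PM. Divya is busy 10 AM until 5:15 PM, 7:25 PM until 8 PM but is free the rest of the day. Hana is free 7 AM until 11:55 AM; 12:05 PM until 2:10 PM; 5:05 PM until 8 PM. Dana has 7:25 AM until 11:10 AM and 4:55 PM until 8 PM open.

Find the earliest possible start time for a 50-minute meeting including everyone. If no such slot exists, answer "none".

07:25

Ines free: 07:25-11:25, 14:20-19:25, 19:30-20:00.
Priya free: 07:00-11:55, 16:20-20:00.
Divya free: 07:00-10:00, 17:15-19:25 (invert busy blocks within the working day).
Hana free: 07:00-11:55, 12:05-14:10, 17:05-20:00.
Dana free: 07:25-11:10, 16:55-20:00.
Ines ∩ Priya: 07:25-11:25, 16:20-19:25, 19:30-20:00.
Ines ∩ Priya ∩ Divya: 07:25-10:00, 17:15-19:25.
Ines ∩ Priya ∩ Divya ∩ Hana: 07:25-10:00, 17:15-19:25.
Ines ∩ Priya ∩ Divya ∩ Hana ∩ Dana: 07:25-10:00, 17:15-19:25.
Those are the intersection windows.
The first common window of at least 50 minutes is 07:25-10:00, so the earliest start is 07:25.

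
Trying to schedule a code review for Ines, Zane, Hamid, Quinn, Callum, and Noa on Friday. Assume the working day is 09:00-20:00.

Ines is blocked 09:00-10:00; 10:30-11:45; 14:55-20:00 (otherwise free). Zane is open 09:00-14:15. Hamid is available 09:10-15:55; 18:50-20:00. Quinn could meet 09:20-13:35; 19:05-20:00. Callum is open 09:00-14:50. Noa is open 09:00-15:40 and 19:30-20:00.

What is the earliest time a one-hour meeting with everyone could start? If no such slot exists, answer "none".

11:45

Ines free: 10:00-10:30, 11:45-14:55 (invert busy blocks within the working day).
Zane free: 09:00-14:15.
Hamid free: 09:10-15:55, 18:50-20:00.
Quinn free: 09:20-13:35, 19:05-20:00.
Callum free: 09:00-14:50.
Noa free: 09:00-15:40, 19:30-20:00.
Ines ∩ Zane: 10:00-10:30, 11:45-14:15.
Ines ∩ Zane ∩ Hamid: 10:00-10:30, 11:45-14:15.
Ines ∩ Zane ∩ Hamid ∩ Quinn: 10:00-10:30, 11:45-13:35.
Ines ∩ Zane ∩ Hamid ∩ Quinn ∩ Callum: 10:00-10:30, 11:45-13:35.
Ines ∩ Zane ∩ Hamid ∩ Quinn ∩ Callum ∩ Noa: 10:00-10:30, 11:45-13:35.
So the common availability across everyone is 10:00-10:30, 11:45-13:35.
The first common window of at least 60 minutes is 11:45-13:35, so the earliest start is 11:45.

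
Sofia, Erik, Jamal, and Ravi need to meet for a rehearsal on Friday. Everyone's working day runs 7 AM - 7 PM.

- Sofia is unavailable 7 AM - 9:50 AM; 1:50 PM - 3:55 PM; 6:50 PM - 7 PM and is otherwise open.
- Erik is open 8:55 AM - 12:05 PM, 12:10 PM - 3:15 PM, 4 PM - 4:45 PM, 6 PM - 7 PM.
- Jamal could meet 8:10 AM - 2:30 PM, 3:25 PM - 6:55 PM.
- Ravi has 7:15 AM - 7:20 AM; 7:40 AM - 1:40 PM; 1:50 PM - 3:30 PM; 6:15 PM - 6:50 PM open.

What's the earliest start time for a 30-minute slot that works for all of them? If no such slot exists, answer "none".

Sofia free: 09:50-13:50, 15:55-18:50 (invert busy blocks within the working day).
Erik free: 08:55-12:05, 12:10-15:15, 16:00-16:45, 18:00-19:00.
Jamal free: 08:10-14:30, 15:25-18:55.
Ravi free: 07:15-07:20, 07:40-13:40, 13:50-15:30, 18:15-18:50.
Sofia ∩ Erik: 09:50-12:05, 12:10-13:50, 16:00-16:45, 18:00-18:50.
Sofia ∩ Erik ∩ Jamal: 09:50-12:05, 12:10-13:50, 16:00-16:45, 18:00-18:50.
Sofia ∩ Erik ∩ Jamal ∩ Ravi: 09:50-12:05, 12:10-13:40, 18:15-18:50.
The first common window of at least 30 minutes is 09:50-12:05, so the earliest start is 09:50.

09:50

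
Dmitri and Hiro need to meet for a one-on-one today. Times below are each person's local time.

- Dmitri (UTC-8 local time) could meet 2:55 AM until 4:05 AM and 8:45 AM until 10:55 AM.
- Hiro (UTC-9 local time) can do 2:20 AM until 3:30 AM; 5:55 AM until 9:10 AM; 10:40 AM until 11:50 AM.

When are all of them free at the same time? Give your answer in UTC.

11:20-12:05, 16:45-18:10

Dmitri in UTC: 10:55-12:05, 16:45-18:55 (add 8h to convert from UTC-8).
Hiro in UTC: 11:20-12:30, 14:55-18:10, 19:40-20:50 (add 9h to convert from UTC-9).
Dmitri ∩ Hiro: 11:20-12:05, 16:45-18:10.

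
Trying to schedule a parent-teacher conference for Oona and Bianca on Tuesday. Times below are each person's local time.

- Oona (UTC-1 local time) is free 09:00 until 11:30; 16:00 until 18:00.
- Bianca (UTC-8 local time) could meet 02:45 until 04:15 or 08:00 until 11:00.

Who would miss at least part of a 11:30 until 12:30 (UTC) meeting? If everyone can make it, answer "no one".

Bianca

Oona in UTC: 10:00-12:30, 17:00-19:00 (add 1h to convert from UTC-1).
Bianca in UTC: 10:45-12:15, 16:00-19:00 (add 8h to convert from UTC-8).
Oona: free for 11:30-12:30. Bianca: not fully free for 11:30-12:30.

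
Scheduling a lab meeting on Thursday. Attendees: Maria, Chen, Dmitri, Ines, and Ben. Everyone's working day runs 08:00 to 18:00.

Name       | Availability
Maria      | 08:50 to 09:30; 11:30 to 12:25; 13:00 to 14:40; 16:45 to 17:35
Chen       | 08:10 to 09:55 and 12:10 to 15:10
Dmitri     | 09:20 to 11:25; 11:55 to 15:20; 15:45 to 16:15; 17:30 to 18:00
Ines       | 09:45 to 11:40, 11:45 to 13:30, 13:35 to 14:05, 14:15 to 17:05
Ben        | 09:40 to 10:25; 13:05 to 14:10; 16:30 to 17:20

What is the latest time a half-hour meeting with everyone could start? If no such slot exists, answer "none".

Maria ∩ Chen: 08:50-09:30, 12:10-12:25, 13:00-14:40.
Maria ∩ Chen ∩ Dmitri: 09:20-09:30, 12:10-12:25, 13:00-14:40.
Maria ∩ Chen ∩ Dmitri ∩ Ines: 12:10-12:25, 13:00-13:30, 13:35-14:05, 14:15-14:40.
Maria ∩ Chen ∩ Dmitri ∩ Ines ∩ Ben: 13:05-13:30, 13:35-14:05.
The last common window of at least 30 minutes is 13:35-14:05; a 30-minute meeting can start as late as 13:35 and still end by 14:05.

13:35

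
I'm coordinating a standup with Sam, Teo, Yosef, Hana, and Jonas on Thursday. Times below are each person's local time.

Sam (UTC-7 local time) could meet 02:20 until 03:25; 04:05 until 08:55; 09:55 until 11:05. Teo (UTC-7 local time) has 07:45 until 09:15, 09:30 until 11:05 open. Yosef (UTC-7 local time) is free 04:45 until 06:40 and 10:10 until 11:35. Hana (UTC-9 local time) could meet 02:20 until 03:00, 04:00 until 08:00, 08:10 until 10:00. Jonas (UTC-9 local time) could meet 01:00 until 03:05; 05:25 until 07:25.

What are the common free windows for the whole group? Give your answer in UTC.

none

Sam in UTC: 09:20-10:25, 11:05-15:55, 16:55-18:05 (add 7h to convert from UTC-7).
Teo in UTC: 14:45-16:15, 16:30-18:05 (add 7h to convert from UTC-7).
Yosef in UTC: 11:45-13:40, 17:10-18:35 (add 7h to convert from UTC-7).
Hana in UTC: 11:20-12:00, 13:00-17:00, 17:10-19:00 (add 9h to convert from UTC-9).
Jonas in UTC: 10:00-12:05, 14:25-16:25 (add 9h to convert from UTC-9).
Sam ∩ Teo: 14:45-15:55, 16:55-18:05.
Sam ∩ Teo ∩ Yosef: 17:10-18:05.
Sam ∩ Teo ∩ Yosef ∩ Hana: 17:10-18:05.
Sam ∩ Teo ∩ Yosef ∩ Hana ∩ Jonas: ∅.
There is no time when everyone is free.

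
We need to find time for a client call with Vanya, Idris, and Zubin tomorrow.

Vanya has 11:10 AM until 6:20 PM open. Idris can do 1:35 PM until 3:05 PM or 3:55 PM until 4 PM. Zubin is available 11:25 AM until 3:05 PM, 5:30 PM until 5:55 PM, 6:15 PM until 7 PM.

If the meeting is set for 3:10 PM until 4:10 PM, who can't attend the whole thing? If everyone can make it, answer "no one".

Vanya: free for 15:10-16:10. Idris: not fully free for 15:10-16:10. Zubin: not fully free for 15:10-16:10.

Idris, Zubin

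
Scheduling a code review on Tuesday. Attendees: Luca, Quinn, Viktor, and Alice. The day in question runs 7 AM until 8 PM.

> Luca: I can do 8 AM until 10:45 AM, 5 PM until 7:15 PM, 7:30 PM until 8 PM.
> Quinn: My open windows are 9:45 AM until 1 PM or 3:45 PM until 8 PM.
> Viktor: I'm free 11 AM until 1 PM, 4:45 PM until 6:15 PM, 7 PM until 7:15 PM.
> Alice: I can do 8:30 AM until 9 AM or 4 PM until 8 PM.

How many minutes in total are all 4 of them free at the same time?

Luca ∩ Quinn: 09:45-10:45, 17:00-19:15, 19:30-20:00.
Luca ∩ Quinn ∩ Viktor: 17:00-18:15, 19:00-19:15.
Luca ∩ Quinn ∩ Viktor ∩ Alice: 17:00-18:15, 19:00-19:15.
Summing the common windows: 75 + 15 = 90 minutes.

90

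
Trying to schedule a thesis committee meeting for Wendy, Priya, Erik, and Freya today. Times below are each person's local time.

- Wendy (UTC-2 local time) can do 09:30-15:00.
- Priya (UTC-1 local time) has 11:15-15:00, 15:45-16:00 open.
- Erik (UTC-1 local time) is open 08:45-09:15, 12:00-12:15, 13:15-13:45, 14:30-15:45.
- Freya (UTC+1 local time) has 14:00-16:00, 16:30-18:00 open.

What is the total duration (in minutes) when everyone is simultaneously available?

Wendy in UTC: 11:30-17:00 (add 2h to convert from UTC-2).
Priya in UTC: 12:15-16:00, 16:45-17:00 (add 1h to convert from UTC-1).
Erik in UTC: 09:45-10:15, 13:00-13:15, 14:15-14:45, 15:30-16:45 (add 1h to convert from UTC-1).
Freya in UTC: 13:00-15:00, 15:30-17:00 (subtract 1h to convert from UTC+1).
Wendy ∩ Priya: 12:15-16:00, 16:45-17:00.
Wendy ∩ Priya ∩ Erik: 13:00-13:15, 14:15-14:45, 15:30-16:00.
Wendy ∩ Priya ∩ Erik ∩ Freya: 13:00-13:15, 14:15-14:45, 15:30-16:00.
Summing the common windows: 15 + 30 + 30 = 75 minutes.

75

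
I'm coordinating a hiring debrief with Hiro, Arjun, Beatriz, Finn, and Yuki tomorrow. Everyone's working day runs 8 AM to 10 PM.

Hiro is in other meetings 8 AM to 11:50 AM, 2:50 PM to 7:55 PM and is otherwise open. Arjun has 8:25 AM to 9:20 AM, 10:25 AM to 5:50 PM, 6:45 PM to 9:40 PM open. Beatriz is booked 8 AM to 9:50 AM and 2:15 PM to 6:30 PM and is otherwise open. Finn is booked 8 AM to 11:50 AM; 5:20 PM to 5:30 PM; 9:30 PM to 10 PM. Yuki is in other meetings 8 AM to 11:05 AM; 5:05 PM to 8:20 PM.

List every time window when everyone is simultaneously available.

11:50-14:15, 20:20-21:30

Hiro free: 11:50-14:50, 19:55-22:00 (invert busy blocks within the working day).
Arjun free: 08:25-09:20, 10:25-17:50, 18:45-21:40.
Beatriz free: 09:50-14:15, 18:30-22:00 (invert busy blocks within the working day).
Finn free: 11:50-17:20, 17:30-21:30 (invert busy blocks within the working day).
Yuki free: 11:05-17:05, 20:20-22:00 (invert busy blocks within the working day).
Hiro ∩ Arjun: 11:50-14:50, 19:55-21:40.
Hiro ∩ Arjun ∩ Beatriz: 11:50-14:15, 19:55-21:40.
Hiro ∩ Arjun ∩ Beatriz ∩ Finn: 11:50-14:15, 19:55-21:30.
Hiro ∩ Arjun ∩ Beatriz ∩ Finn ∩ Yuki: 11:50-14:15, 20:20-21:30.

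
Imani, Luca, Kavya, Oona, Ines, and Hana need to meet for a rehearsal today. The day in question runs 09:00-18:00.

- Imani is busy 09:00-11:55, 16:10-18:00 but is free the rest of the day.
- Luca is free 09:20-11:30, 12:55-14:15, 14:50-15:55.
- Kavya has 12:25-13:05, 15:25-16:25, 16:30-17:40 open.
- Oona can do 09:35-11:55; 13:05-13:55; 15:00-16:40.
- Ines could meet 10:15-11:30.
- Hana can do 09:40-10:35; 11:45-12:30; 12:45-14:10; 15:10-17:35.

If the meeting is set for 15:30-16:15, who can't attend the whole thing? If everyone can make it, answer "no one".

Imani, Ines, Luca

Imani free: 11:55-16:10 (invert busy blocks within the working day).
Luca free: 09:20-11:30, 12:55-14:15, 14:50-15:55.
Kavya free: 12:25-13:05, 15:25-16:25, 16:30-17:40.
Oona free: 09:35-11:55, 13:05-13:55, 15:00-16:40.
Ines free: 10:15-11:30.
Hana free: 09:40-10:35, 11:45-12:30, 12:45-14:10, 15:10-17:35.
Imani: not fully free for 15:30-16:15. Luca: not fully free for 15:30-16:15. Kavya: free for 15:30-16:15. Oona: free for 15:30-16:15. Ines: not fully free for 15:30-16:15. Hana: free for 15:30-16:15.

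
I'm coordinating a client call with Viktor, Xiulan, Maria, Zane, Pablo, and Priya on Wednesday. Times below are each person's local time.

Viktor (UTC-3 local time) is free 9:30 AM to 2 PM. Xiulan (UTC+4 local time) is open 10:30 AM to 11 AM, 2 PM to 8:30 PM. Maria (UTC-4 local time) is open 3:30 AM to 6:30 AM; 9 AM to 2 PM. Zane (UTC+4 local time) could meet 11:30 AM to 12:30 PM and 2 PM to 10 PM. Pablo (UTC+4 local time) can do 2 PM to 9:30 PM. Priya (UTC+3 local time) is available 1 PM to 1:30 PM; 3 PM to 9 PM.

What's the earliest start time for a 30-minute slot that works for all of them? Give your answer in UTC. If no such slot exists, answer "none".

13:00

Viktor in UTC: 12:30-17:00 (add 3h to convert from UTC-3).
Xiulan in UTC: 06:30-07:00, 10:00-16:30 (subtract 4h to convert from UTC+4).
Maria in UTC: 07:30-10:30, 13:00-18:00 (add 4h to convert from UTC-4).
Zane in UTC: 07:30-08:30, 10:00-18:00 (subtract 4h to convert from UTC+4).
Pablo in UTC: 10:00-17:30 (subtract 4h to convert from UTC+4).
Priya in UTC: 10:00-10:30, 12:00-18:00 (subtract 3h to convert from UTC+3).
Viktor ∩ Xiulan: 12:30-16:30.
Viktor ∩ Xiulan ∩ Maria: 13:00-16:30.
Viktor ∩ Xiulan ∩ Maria ∩ Zane: 13:00-16:30.
Viktor ∩ Xiulan ∩ Maria ∩ Zane ∩ Pablo: 13:00-16:30.
Viktor ∩ Xiulan ∩ Maria ∩ Zane ∩ Pablo ∩ Priya: 13:00-16:30.
So the common availability across everyone is 13:00-16:30.
The first common window of at least 30 minutes is 13:00-16:30, so the earliest start is 13:00.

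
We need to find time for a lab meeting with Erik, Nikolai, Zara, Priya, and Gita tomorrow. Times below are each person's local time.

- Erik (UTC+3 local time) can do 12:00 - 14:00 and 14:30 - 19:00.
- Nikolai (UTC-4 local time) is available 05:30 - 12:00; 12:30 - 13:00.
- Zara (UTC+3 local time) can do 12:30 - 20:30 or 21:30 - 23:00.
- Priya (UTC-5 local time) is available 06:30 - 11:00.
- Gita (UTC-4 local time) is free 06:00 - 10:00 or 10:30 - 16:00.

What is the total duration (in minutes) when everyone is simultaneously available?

240

Erik in UTC: 09:00-11:00, 11:30-16:00 (subtract 3h to convert from UTC+3).
Nikolai in UTC: 09:30-16:00, 16:30-17:00 (add 4h to convert from UTC-4).
Zara in UTC: 09:30-17:30, 18:30-20:00 (subtract 3h to convert from UTC+3).
Priya in UTC: 11:30-16:00 (add 5h to convert from UTC-5).
Gita in UTC: 10:00-14:00, 14:30-20:00 (add 4h to convert from UTC-4).
Erik ∩ Nikolai: 09:30-11:00, 11:30-16:00.
Erik ∩ Nikolai ∩ Zara: 09:30-11:00, 11:30-16:00.
Erik ∩ Nikolai ∩ Zara ∩ Priya: 11:30-16:00.
Erik ∩ Nikolai ∩ Zara ∩ Priya ∩ Gita: 11:30-14:00, 14:30-16:00.
Those are the intersection windows.
Summing the common windows: 150 + 90 = 240 minutes.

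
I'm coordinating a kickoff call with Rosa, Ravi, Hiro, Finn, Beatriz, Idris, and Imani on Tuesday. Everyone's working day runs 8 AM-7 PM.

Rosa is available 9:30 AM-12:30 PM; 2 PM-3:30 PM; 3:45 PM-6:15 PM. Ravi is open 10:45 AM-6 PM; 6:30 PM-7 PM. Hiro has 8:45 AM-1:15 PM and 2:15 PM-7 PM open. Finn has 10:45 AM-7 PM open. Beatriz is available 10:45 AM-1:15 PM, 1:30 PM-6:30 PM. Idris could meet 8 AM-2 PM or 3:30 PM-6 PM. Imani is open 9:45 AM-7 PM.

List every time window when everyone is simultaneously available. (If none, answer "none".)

Rosa ∩ Ravi: 10:45-12:30, 14:00-15:30, 15:45-18:00.
Rosa ∩ Ravi ∩ Hiro: 10:45-12:30, 14:15-15:30, 15:45-18:00.
Rosa ∩ Ravi ∩ Hiro ∩ Finn: 10:45-12:30, 14:15-15:30, 15:45-18:00.
Rosa ∩ Ravi ∩ Hiro ∩ Finn ∩ Beatriz: 10:45-12:30, 14:15-15:30, 15:45-18:00.
Rosa ∩ Ravi ∩ Hiro ∩ Finn ∩ Beatriz ∩ Idris: 10:45-12:30, 15:45-18:00.
Rosa ∩ Ravi ∩ Hiro ∩ Finn ∩ Beatriz ∩ Idris ∩ Imani: 10:45-12:30, 15:45-18:00.

10:45-12:30, 15:45-18:00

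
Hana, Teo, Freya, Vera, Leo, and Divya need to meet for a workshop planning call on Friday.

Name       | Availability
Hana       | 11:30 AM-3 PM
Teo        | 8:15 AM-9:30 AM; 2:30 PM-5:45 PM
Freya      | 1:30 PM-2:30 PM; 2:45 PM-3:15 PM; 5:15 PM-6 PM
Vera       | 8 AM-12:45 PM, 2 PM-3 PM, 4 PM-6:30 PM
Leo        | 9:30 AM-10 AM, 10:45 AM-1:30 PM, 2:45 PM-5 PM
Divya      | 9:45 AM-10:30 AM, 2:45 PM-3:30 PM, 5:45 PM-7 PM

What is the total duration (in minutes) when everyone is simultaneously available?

15

Hana ∩ Teo: 14:30-15:00.
Hana ∩ Teo ∩ Freya: 14:45-15:00.
Hana ∩ Teo ∩ Freya ∩ Vera: 14:45-15:00.
Hana ∩ Teo ∩ Freya ∩ Vera ∩ Leo: 14:45-15:00.
Hana ∩ Teo ∩ Freya ∩ Vera ∩ Leo ∩ Divya: 14:45-15:00.
Those are the intersection windows.
That's a single block of 15 minutes.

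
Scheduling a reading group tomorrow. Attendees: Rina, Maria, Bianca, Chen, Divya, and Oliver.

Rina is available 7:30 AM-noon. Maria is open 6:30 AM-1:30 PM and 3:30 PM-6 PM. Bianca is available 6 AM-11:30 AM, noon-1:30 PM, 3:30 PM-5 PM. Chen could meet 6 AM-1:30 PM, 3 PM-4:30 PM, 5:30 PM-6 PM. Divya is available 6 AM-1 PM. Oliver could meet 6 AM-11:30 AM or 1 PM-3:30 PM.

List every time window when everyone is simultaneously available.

07:30-11:30

Rina ∩ Maria: 07:30-12:00.
Rina ∩ Maria ∩ Bianca: 07:30-11:30.
Rina ∩ Maria ∩ Bianca ∩ Chen: 07:30-11:30.
Rina ∩ Maria ∩ Bianca ∩ Chen ∩ Divya: 07:30-11:30.
Rina ∩ Maria ∩ Bianca ∩ Chen ∩ Divya ∩ Oliver: 07:30-11:30.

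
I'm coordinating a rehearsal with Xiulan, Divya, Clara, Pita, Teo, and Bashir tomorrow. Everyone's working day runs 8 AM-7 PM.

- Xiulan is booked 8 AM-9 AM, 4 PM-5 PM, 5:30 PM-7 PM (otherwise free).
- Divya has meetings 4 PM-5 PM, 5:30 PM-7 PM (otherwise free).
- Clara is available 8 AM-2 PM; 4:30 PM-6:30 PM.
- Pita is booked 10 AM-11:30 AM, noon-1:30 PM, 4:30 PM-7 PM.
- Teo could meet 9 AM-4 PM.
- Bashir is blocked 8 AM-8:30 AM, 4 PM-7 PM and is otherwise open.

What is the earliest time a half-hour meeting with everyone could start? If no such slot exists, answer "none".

09:00

Xiulan free: 09:00-16:00, 17:00-17:30 (invert busy blocks within the working day).
Divya free: 08:00-16:00, 17:00-17:30 (invert busy blocks within the working day).
Clara free: 08:00-14:00, 16:30-18:30.
Pita free: 08:00-10:00, 11:30-12:00, 13:30-16:30 (invert busy blocks within the working day).
Teo free: 09:00-16:00.
Bashir free: 08:30-16:00 (invert busy blocks within the working day).
Xiulan ∩ Divya: 09:00-16:00, 17:00-17:30.
Xiulan ∩ Divya ∩ Clara: 09:00-14:00, 17:00-17:30.
Xiulan ∩ Divya ∩ Clara ∩ Pita: 09:00-10:00, 11:30-12:00, 13:30-14:00.
Xiulan ∩ Divya ∩ Clara ∩ Pita ∩ Teo: 09:00-10:00, 11:30-12:00, 13:30-14:00.
Xiulan ∩ Divya ∩ Clara ∩ Pita ∩ Teo ∩ Bashir: 09:00-10:00, 11:30-12:00, 13:30-14:00.
Those are the intersection windows.
The first common window of at least 30 minutes is 09:00-10:00, so the earliest start is 09:00.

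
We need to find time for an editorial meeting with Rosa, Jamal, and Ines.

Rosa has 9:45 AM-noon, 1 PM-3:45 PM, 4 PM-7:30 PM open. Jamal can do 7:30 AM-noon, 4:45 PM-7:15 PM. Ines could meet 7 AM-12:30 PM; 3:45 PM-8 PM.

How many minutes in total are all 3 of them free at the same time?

285

Rosa ∩ Jamal: 09:45-12:00, 16:45-19:15.
Rosa ∩ Jamal ∩ Ines: 09:45-12:00, 16:45-19:15.
So the common availability across everyone is 09:45-12:00, 16:45-19:15.
Summing the common windows: 135 + 150 = 285 minutes.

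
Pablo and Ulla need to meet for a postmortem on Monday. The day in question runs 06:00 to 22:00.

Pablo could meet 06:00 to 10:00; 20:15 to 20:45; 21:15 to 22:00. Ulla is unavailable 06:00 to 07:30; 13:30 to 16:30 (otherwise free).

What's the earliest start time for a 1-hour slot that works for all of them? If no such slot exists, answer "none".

Pablo free: 06:00-10:00, 20:15-20:45, 21:15-22:00.
Ulla free: 07:30-13:30, 16:30-22:00 (invert busy blocks within the working day).
Pablo ∩ Ulla: 07:30-10:00, 20:15-20:45, 21:15-22:00.
So the common availability across everyone is 07:30-10:00, 20:15-20:45, 21:15-22:00.
The first common window of at least 60 minutes is 07:30-10:00, so the earliest start is 07:30.

07:30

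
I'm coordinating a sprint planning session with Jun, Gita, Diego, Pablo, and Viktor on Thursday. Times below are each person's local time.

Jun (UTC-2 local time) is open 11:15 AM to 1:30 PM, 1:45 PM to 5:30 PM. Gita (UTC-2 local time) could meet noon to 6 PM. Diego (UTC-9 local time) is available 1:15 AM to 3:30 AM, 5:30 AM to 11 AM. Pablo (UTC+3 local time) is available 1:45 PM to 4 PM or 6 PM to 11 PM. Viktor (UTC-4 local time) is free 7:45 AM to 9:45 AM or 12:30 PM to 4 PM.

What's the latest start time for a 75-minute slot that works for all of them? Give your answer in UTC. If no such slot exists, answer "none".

18:15

Jun in UTC: 13:15-15:30, 15:45-19:30 (add 2h to convert from UTC-2).
Gita in UTC: 14:00-20:00 (add 2h to convert from UTC-2).
Diego in UTC: 10:15-12:30, 14:30-20:00 (add 9h to convert from UTC-9).
Pablo in UTC: 10:45-13:00, 15:00-20:00 (subtract 3h to convert from UTC+3).
Viktor in UTC: 11:45-13:45, 16:30-20:00 (add 4h to convert from UTC-4).
Jun ∩ Gita: 14:00-15:30, 15:45-19:30.
Jun ∩ Gita ∩ Diego: 14:30-15:30, 15:45-19:30.
Jun ∩ Gita ∩ Diego ∩ Pablo: 15:00-15:30, 15:45-19:30.
Jun ∩ Gita ∩ Diego ∩ Pablo ∩ Viktor: 16:30-19:30.
Those are the intersection windows.
The last common window of at least 75 minutes is 16:30-19:30; a 75-minute meeting can start as late as 18:15 and still end by 19:30.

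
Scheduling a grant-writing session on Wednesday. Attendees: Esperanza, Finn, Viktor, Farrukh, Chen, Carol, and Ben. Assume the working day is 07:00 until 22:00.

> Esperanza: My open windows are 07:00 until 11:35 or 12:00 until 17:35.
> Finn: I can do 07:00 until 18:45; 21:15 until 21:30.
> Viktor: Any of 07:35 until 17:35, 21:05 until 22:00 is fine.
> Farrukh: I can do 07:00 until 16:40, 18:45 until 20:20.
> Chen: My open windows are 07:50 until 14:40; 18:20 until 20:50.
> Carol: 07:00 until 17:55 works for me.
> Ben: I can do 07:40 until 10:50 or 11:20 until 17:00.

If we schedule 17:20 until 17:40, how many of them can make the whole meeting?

Finn and Carol can make the full 17:20-17:40 slot — that's 2.

2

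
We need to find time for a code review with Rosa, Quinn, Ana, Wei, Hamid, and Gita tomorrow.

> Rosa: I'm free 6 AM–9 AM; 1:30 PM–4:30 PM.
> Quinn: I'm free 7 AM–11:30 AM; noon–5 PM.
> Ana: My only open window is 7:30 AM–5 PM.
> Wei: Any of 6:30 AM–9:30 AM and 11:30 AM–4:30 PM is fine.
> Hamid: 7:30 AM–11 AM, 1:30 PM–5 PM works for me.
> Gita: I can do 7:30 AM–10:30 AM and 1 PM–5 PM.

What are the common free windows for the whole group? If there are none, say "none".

Rosa ∩ Quinn: 07:00-09:00, 13:30-16:30.
Rosa ∩ Quinn ∩ Ana: 07:30-09:00, 13:30-16:30.
Rosa ∩ Quinn ∩ Ana ∩ Wei: 07:30-09:00, 13:30-16:30.
Rosa ∩ Quinn ∩ Ana ∩ Wei ∩ Hamid: 07:30-09:00, 13:30-16:30.
Rosa ∩ Quinn ∩ Ana ∩ Wei ∩ Hamid ∩ Gita: 07:30-09:00, 13:30-16:30.
So the common availability across everyone is 07:30-09:00, 13:30-16:30.

07:30-09:00, 13:30-16:30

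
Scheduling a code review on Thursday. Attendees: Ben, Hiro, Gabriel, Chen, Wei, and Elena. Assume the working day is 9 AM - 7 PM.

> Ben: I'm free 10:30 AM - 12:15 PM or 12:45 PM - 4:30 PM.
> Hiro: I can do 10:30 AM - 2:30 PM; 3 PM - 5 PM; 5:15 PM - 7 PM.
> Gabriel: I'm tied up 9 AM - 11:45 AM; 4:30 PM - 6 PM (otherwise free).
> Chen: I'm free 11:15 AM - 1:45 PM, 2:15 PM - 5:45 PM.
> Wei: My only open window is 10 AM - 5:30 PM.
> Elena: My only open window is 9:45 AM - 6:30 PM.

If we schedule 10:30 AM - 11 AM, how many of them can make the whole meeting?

4

Ben free: 10:30-12:15, 12:45-16:30.
Hiro free: 10:30-14:30, 15:00-17:00, 17:15-19:00.
Gabriel free: 11:45-16:30, 18:00-19:00 (invert busy blocks within the working day).
Chen free: 11:15-13:45, 14:15-17:45.
Wei free: 10:00-17:30.
Elena free: 09:45-18:30.
Ben, Hiro, Wei, and Elena can make the full 10:30-11:00 slot — that's 4.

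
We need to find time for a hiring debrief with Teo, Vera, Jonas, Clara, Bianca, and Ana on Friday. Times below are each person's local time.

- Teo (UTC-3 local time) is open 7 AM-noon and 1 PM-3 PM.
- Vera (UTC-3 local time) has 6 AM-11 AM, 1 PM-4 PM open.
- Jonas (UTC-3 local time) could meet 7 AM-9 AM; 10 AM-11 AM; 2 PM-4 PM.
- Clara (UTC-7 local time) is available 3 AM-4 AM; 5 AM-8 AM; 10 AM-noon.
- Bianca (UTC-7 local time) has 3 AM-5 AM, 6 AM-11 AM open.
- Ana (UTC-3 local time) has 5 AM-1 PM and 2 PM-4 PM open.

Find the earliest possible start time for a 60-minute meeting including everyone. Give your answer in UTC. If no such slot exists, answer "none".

Teo in UTC: 10:00-15:00, 16:00-18:00 (add 3h to convert from UTC-3).
Vera in UTC: 09:00-14:00, 16:00-19:00 (add 3h to convert from UTC-3).
Jonas in UTC: 10:00-12:00, 13:00-14:00, 17:00-19:00 (add 3h to convert from UTC-3).
Clara in UTC: 10:00-11:00, 12:00-15:00, 17:00-19:00 (add 7h to convert from UTC-7).
Bianca in UTC: 10:00-12:00, 13:00-18:00 (add 7h to convert from UTC-7).
Ana in UTC: 08:00-16:00, 17:00-19:00 (add 3h to convert from UTC-3).
Teo ∩ Vera: 10:00-14:00, 16:00-18:00.
Teo ∩ Vera ∩ Jonas: 10:00-12:00, 13:00-14:00, 17:00-18:00.
Teo ∩ Vera ∩ Jonas ∩ Clara: 10:00-11:00, 13:00-14:00, 17:00-18:00.
Teo ∩ Vera ∩ Jonas ∩ Clara ∩ Bianca: 10:00-11:00, 13:00-14:00, 17:00-18:00.
Teo ∩ Vera ∩ Jonas ∩ Clara ∩ Bianca ∩ Ana: 10:00-11:00, 13:00-14:00, 17:00-18:00.
The first common window of at least 60 minutes is 10:00-11:00, so the earliest start is 10:00.

10:00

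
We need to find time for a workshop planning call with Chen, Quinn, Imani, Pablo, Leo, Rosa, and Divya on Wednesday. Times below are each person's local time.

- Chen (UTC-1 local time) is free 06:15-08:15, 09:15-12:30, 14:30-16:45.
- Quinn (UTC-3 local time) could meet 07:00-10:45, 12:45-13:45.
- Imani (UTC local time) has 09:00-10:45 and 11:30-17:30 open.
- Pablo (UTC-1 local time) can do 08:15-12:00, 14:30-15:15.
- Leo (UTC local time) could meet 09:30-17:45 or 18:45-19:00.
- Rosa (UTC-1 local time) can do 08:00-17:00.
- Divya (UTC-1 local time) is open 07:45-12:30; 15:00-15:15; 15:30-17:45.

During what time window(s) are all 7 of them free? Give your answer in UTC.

Chen in UTC: 07:15-09:15, 10:15-13:30, 15:30-17:45 (add 1h to convert from UTC-1).
Quinn in UTC: 10:00-13:45, 15:45-16:45 (add 3h to convert from UTC-3).
Imani in UTC: 09:00-10:45, 11:30-17:30.
Pablo in UTC: 09:15-13:00, 15:30-16:15 (add 1h to convert from UTC-1).
Leo in UTC: 09:30-17:45, 18:45-19:00.
Rosa in UTC: 09:00-18:00 (add 1h to convert from UTC-1).
Divya in UTC: 08:45-13:30, 16:00-16:15, 16:30-18:45 (add 1h to convert from UTC-1).
Chen ∩ Quinn: 10:15-13:30, 15:45-16:45.
Chen ∩ Quinn ∩ Imani: 10:15-10:45, 11:30-13:30, 15:45-16:45.
Chen ∩ Quinn ∩ Imani ∩ Pablo: 10:15-10:45, 11:30-13:00, 15:45-16:15.
Chen ∩ Quinn ∩ Imani ∩ Pablo ∩ Leo: 10:15-10:45, 11:30-13:00, 15:45-16:15.
Chen ∩ Quinn ∩ Imani ∩ Pablo ∩ Leo ∩ Rosa: 10:15-10:45, 11:30-13:00, 15:45-16:15.
Chen ∩ Quinn ∩ Imani ∩ Pablo ∩ Leo ∩ Rosa ∩ Divya: 10:15-10:45, 11:30-13:00, 16:00-16:15.

10:15-10:45, 11:30-13:00, 16:00-16:15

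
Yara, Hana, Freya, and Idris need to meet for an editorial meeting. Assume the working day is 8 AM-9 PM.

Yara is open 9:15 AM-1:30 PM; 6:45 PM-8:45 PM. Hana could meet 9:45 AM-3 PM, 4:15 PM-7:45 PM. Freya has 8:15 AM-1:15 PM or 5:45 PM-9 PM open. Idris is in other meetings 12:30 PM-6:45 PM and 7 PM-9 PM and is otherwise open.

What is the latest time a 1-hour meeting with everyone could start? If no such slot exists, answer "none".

11:30

Yara free: 09:15-13:30, 18:45-20:45.
Hana free: 09:45-15:00, 16:15-19:45.
Freya free: 08:15-13:15, 17:45-21:00.
Idris free: 08:00-12:30, 18:45-19:00 (invert busy blocks within the working day).
Yara ∩ Hana: 09:45-13:30, 18:45-19:45.
Yara ∩ Hana ∩ Freya: 09:45-13:15, 18:45-19:45.
Yara ∩ Hana ∩ Freya ∩ Idris: 09:45-12:30, 18:45-19:00.
Those are the intersection windows.
The last common window of at least 60 minutes is 09:45-12:30; a 60-minute meeting can start as late as 11:30 and still end by 12:30.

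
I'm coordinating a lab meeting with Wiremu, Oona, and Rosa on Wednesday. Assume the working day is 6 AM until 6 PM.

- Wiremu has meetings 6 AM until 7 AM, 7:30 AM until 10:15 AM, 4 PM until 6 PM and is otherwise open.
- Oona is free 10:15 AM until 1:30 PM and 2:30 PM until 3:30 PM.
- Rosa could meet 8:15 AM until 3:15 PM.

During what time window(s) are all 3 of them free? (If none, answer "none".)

Wiremu free: 07:00-07:30, 10:15-16:00 (invert busy blocks within the working day).
Oona free: 10:15-13:30, 14:30-15:30.
Rosa free: 08:15-15:15.
Wiremu ∩ Oona: 10:15-13:30, 14:30-15:30.
Wiremu ∩ Oona ∩ Rosa: 10:15-13:30, 14:30-15:15.

10:15-13:30, 14:30-15:15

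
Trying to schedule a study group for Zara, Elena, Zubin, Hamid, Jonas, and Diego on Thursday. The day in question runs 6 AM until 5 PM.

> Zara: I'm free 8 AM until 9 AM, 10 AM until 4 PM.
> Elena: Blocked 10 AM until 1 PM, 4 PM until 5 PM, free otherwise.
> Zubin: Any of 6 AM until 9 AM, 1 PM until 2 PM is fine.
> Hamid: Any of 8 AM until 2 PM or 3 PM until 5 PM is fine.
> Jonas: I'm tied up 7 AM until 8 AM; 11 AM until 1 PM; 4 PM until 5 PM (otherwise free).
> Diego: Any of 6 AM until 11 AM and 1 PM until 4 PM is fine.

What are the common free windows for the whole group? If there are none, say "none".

Zara free: 08:00-09:00, 10:00-16:00.
Elena free: 06:00-10:00, 13:00-16:00 (invert busy blocks within the working day).
Zubin free: 06:00-09:00, 13:00-14:00.
Hamid free: 08:00-14:00, 15:00-17:00.
Jonas free: 06:00-07:00, 08:00-11:00, 13:00-16:00 (invert busy blocks within the working day).
Diego free: 06:00-11:00, 13:00-16:00.
Zara ∩ Elena: 08:00-09:00, 13:00-16:00.
Zara ∩ Elena ∩ Zubin: 08:00-09:00, 13:00-14:00.
Zara ∩ Elena ∩ Zubin ∩ Hamid: 08:00-09:00, 13:00-14:00.
Zara ∩ Elena ∩ Zubin ∩ Hamid ∩ Jonas: 08:00-09:00, 13:00-14:00.
Zara ∩ Elena ∩ Zubin ∩ Hamid ∩ Jonas ∩ Diego: 08:00-09:00, 13:00-14:00.

08:00-09:00, 13:00-14:00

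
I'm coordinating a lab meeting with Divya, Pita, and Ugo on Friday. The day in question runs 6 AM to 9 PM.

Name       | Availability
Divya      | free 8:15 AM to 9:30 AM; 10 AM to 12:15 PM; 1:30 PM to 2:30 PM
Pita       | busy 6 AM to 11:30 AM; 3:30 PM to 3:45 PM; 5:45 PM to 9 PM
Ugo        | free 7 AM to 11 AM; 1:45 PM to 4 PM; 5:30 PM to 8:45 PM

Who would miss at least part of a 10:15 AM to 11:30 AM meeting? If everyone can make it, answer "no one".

Pita, Ugo

Divya free: 08:15-09:30, 10:00-12:15, 13:30-14:30.
Pita free: 11:30-15:30, 15:45-17:45 (invert busy blocks within the working day).
Ugo free: 07:00-11:00, 13:45-16:00, 17:30-20:45.
Divya: free for 10:15-11:30. Pita: not fully free for 10:15-11:30. Ugo: not fully free for 10:15-11:30.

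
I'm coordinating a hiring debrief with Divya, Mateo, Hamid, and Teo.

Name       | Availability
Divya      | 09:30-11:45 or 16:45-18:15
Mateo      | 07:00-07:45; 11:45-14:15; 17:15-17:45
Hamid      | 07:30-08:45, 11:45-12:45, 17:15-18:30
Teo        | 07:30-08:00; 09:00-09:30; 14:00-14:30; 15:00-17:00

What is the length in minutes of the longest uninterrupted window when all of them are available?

Divya ∩ Mateo: 17:15-17:45.
Divya ∩ Mateo ∩ Hamid: 17:15-17:45.
Divya ∩ Mateo ∩ Hamid ∩ Teo: ∅.
There is no time when everyone is free.
No common window exists, so the longest block is 0 minutes.

0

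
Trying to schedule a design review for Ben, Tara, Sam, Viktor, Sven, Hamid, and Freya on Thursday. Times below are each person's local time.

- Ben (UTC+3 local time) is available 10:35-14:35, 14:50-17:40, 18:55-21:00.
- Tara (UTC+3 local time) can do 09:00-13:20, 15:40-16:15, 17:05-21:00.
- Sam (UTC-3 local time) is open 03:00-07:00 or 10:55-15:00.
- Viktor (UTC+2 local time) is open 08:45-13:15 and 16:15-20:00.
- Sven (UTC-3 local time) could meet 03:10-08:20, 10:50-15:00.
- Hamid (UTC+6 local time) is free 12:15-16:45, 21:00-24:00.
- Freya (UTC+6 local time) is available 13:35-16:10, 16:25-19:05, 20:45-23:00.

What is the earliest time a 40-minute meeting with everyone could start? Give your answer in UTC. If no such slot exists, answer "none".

Ben in UTC: 07:35-11:35, 11:50-14:40, 15:55-18:00 (subtract 3h to convert from UTC+3).
Tara in UTC: 06:00-10:20, 12:40-13:15, 14:05-18:00 (subtract 3h to convert from UTC+3).
Sam in UTC: 06:00-10:00, 13:55-18:00 (add 3h to convert from UTC-3).
Viktor in UTC: 06:45-11:15, 14:15-18:00 (subtract 2h to convert from UTC+2).
Sven in UTC: 06:10-11:20, 13:50-18:00 (add 3h to convert from UTC-3).
Hamid in UTC: 06:15-10:45, 15:00-18:00 (subtract 6h to convert from UTC+6).
Freya in UTC: 07:35-10:10, 10:25-13:05, 14:45-17:00 (subtract 6h to convert from UTC+6).
Ben ∩ Tara: 07:35-10:20, 12:40-13:15, 14:05-14:40, 15:55-18:00.
Ben ∩ Tara ∩ Sam: 07:35-10:00, 14:05-14:40, 15:55-18:00.
Ben ∩ Tara ∩ Sam ∩ Viktor: 07:35-10:00, 14:15-14:40, 15:55-18:00.
Ben ∩ Tara ∩ Sam ∩ Viktor ∩ Sven: 07:35-10:00, 14:15-14:40, 15:55-18:00.
Ben ∩ Tara ∩ Sam ∩ Viktor ∩ Sven ∩ Hamid: 07:35-10:00, 15:55-18:00.
Ben ∩ Tara ∩ Sam ∩ Viktor ∩ Sven ∩ Hamid ∩ Freya: 07:35-10:00, 15:55-17:00.
The first common window of at least 40 minutes is 07:35-10:00, so the earliest start is 07:35.

07:35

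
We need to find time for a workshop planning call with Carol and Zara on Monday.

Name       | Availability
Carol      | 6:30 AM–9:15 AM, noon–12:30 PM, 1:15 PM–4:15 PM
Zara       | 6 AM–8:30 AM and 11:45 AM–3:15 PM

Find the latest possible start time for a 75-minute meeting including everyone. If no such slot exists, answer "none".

Carol ∩ Zara: 06:30-08:30, 12:00-12:30, 13:15-15:15.
The last common window of at least 75 minutes is 13:15-15:15; a 75-minute meeting can start as late as 14:00 and still end by 15:15.

14:00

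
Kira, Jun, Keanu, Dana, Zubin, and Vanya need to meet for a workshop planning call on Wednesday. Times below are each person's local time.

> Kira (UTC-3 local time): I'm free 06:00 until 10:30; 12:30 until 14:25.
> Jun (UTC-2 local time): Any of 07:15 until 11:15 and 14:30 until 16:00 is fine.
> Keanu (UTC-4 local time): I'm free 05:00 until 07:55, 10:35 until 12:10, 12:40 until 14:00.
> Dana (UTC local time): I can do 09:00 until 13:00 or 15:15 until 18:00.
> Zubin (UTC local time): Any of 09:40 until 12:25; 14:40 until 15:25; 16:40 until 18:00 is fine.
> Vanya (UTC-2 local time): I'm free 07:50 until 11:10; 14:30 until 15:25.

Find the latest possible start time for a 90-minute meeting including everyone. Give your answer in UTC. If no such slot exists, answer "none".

Kira in UTC: 09:00-13:30, 15:30-17:25 (add 3h to convert from UTC-3).
Jun in UTC: 09:15-13:15, 16:30-18:00 (add 2h to convert from UTC-2).
Keanu in UTC: 09:00-11:55, 14:35-16:10, 16:40-18:00 (add 4h to convert from UTC-4).
Dana in UTC: 09:00-13:00, 15:15-18:00.
Zubin in UTC: 09:40-12:25, 14:40-15:25, 16:40-18:00.
Vanya in UTC: 09:50-13:10, 16:30-17:25 (add 2h to convert from UTC-2).
Kira ∩ Jun: 09:15-13:15, 16:30-17:25.
Kira ∩ Jun ∩ Keanu: 09:15-11:55, 16:40-17:25.
Kira ∩ Jun ∩ Keanu ∩ Dana: 09:15-11:55, 16:40-17:25.
Kira ∩ Jun ∩ Keanu ∩ Dana ∩ Zubin: 09:40-11:55, 16:40-17:25.
Kira ∩ Jun ∩ Keanu ∩ Dana ∩ Zubin ∩ Vanya: 09:50-11:55, 16:40-17:25.
The last common window of at least 90 minutes is 09:50-11:55; a 90-minute meeting can start as late as 10:25 and still end by 11:55.

10:25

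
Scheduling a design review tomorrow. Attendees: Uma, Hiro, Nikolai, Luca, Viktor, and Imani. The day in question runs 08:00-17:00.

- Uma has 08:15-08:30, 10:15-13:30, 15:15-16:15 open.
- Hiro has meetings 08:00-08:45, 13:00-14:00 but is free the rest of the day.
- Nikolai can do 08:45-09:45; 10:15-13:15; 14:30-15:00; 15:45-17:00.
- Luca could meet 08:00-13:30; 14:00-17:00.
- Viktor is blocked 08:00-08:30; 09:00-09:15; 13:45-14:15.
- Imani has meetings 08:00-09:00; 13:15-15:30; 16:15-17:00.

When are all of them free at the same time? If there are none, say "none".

10:15-13:00, 15:45-16:15

Uma free: 08:15-08:30, 10:15-13:30, 15:15-16:15.
Hiro free: 08:45-13:00, 14:00-17:00 (invert busy blocks within the working day).
Nikolai free: 08:45-09:45, 10:15-13:15, 14:30-15:00, 15:45-17:00.
Luca free: 08:00-13:30, 14:00-17:00.
Viktor free: 08:30-09:00, 09:15-13:45, 14:15-17:00 (invert busy blocks within the working day).
Imani free: 09:00-13:15, 15:30-16:15 (invert busy blocks within the working day).
Uma ∩ Hiro: 10:15-13:00, 15:15-16:15.
Uma ∩ Hiro ∩ Nikolai: 10:15-13:00, 15:45-16:15.
Uma ∩ Hiro ∩ Nikolai ∩ Luca: 10:15-13:00, 15:45-16:15.
Uma ∩ Hiro ∩ Nikolai ∩ Luca ∩ Viktor: 10:15-13:00, 15:45-16:15.
Uma ∩ Hiro ∩ Nikolai ∩ Luca ∩ Viktor ∩ Imani: 10:15-13:00, 15:45-16:15.
Those are the intersection windows.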